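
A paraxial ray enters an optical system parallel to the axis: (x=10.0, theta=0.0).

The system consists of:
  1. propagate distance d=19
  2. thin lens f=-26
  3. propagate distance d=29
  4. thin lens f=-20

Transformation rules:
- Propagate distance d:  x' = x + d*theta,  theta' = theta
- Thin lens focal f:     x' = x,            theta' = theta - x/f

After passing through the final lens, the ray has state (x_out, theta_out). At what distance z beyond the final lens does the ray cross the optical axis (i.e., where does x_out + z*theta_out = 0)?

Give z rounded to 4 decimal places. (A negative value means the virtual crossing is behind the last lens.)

Answer: -14.6667

Derivation:
Initial: x=10.0000 theta=0.0000
After 1 (propagate distance d=19): x=10.0000 theta=0.0000
After 2 (thin lens f=-26): x=10.0000 theta=5/13 (≈0.3846)
After 3 (propagate distance d=29): x=275/13 (≈21.1538) theta=5/13 (≈0.3846)
After 4 (thin lens f=-20): x=275/13 (≈21.1538) theta=75/52 (≈1.4423)
z_focus = -x_out/theta_out = -(275/13)/(75/52) = -44/3 ≈ -14.6667
Rounded to 4 decimal places: z = -14.6667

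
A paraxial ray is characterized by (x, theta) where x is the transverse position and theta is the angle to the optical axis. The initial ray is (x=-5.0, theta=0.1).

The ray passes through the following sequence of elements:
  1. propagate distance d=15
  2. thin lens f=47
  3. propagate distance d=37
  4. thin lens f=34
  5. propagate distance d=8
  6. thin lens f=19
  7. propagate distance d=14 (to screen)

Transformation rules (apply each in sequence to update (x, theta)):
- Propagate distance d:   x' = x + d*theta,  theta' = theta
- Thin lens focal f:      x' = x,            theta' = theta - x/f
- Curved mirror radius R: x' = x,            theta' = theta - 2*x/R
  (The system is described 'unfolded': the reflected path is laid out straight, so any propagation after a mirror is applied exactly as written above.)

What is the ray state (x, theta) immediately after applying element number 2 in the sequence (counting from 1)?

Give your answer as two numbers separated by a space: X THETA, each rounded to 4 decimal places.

Answer: -3.5000 0.1745

Derivation:
Initial: x=-5.0000 theta=0.1000
After 1 (propagate distance d=15): x=-3.5000 theta=0.1000
After 2 (thin lens f=47): x=-3.5000 theta=41/235 (≈0.1745)
Rounded to 4 decimal places: x = -3.5000, theta = 0.1745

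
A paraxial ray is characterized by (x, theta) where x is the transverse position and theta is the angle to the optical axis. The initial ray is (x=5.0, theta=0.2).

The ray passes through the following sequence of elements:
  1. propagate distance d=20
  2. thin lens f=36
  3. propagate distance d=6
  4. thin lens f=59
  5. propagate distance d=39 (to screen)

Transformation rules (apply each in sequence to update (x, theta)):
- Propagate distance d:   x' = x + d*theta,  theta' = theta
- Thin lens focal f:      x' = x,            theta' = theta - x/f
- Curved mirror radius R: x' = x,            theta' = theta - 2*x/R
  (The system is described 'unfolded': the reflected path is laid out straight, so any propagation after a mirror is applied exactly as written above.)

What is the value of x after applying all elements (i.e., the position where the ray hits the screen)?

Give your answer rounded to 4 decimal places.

Answer: 0.9992

Derivation:
Initial: x=5.0000 theta=0.2000
After 1 (propagate distance d=20): x=9.0000 theta=0.2000
After 2 (thin lens f=36): x=9.0000 theta=-0.0500
After 3 (propagate distance d=6): x=8.7000 theta=-0.0500
After 4 (thin lens f=59): x=8.7000 theta=-233/1180 (≈-0.1975)
After 5 (propagate distance d=39 (to screen)): x=1179/1180 (≈0.9992) theta=-233/1180 (≈-0.1975)
Rounded to 4 decimal places: x = 0.9992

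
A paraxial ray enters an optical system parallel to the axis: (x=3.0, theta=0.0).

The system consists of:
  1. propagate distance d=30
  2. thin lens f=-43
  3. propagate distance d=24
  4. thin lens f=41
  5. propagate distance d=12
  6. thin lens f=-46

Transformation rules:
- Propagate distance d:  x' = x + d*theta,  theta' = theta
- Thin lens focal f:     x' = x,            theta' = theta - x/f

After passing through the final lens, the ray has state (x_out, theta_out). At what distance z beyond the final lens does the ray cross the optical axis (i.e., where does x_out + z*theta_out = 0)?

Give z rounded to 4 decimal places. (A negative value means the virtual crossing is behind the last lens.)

Answer: -90.4036

Derivation:
Initial: x=3.0000 theta=0.0000
After 1 (propagate distance d=30): x=3.0000 theta=0.0000
After 2 (thin lens f=-43): x=3.0000 theta=3/43 (≈0.0698)
After 3 (propagate distance d=24): x=201/43 (≈4.6744) theta=3/43 (≈0.0698)
After 4 (thin lens f=41): x=201/43 (≈4.6744) theta=-78/1763 (≈-0.0442)
After 5 (propagate distance d=12): x=7305/1763 (≈4.1435) theta=-78/1763 (≈-0.0442)
After 6 (thin lens f=-46): x=7305/1763 (≈4.1435) theta=3717/81098 (≈0.0458)
z_focus = -x_out/theta_out = -(7305/1763)/(3717/81098) = -112010/1239 ≈ -90.4036
Rounded to 4 decimal places: z = -90.4036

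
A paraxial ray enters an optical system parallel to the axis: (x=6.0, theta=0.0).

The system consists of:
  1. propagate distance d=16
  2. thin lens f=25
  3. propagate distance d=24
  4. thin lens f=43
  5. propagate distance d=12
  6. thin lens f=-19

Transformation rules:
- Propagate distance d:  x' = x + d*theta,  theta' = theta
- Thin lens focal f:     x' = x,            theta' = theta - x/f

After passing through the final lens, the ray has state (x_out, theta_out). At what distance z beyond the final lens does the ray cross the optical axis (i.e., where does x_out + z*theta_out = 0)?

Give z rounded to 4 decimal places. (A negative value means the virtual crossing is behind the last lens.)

Answer: -6.9758

Derivation:
Initial: x=6.0000 theta=0.0000
After 1 (propagate distance d=16): x=6.0000 theta=0.0000
After 2 (thin lens f=25): x=6.0000 theta=-0.2400
After 3 (propagate distance d=24): x=0.2400 theta=-0.2400
After 4 (thin lens f=43): x=0.2400 theta=-264/1075 (≈-0.2456)
After 5 (propagate distance d=12): x=-582/215 (≈-2.7070) theta=-264/1075 (≈-0.2456)
After 6 (thin lens f=-19): x=-582/215 (≈-2.7070) theta=-7926/20425 (≈-0.3881)
z_focus = -x_out/theta_out = -(-582/215)/(-7926/20425) = -9215/1321 ≈ -6.9758
Rounded to 4 decimal places: z = -6.9758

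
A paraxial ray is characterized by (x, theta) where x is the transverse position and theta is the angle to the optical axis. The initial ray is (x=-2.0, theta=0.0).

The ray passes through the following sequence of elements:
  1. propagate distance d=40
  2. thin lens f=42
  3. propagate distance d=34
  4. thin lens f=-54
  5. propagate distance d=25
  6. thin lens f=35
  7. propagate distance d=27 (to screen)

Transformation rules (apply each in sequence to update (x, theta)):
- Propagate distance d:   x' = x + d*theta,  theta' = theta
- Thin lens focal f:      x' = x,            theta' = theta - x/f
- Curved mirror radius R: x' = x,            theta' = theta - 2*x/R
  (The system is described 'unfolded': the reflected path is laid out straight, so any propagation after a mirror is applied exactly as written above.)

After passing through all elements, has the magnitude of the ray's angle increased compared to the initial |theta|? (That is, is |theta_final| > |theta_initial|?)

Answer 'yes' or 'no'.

Answer: yes

Derivation:
Initial: x=-2.0000 theta=0.0000
After 1 (propagate distance d=40): x=-2.0000 theta=0.0000
After 2 (thin lens f=42): x=-2.0000 theta=1/21 (≈0.0476)
After 3 (propagate distance d=34): x=-8/21 (≈-0.3810) theta=1/21 (≈0.0476)
After 4 (thin lens f=-54): x=-8/21 (≈-0.3810) theta=23/567 (≈0.0406)
After 5 (propagate distance d=25): x=359/567 (≈0.6332) theta=23/567 (≈0.0406)
After 6 (thin lens f=35): x=359/567 (≈0.6332) theta=446/19845 (≈0.0225)
After 7 (propagate distance d=27 (to screen)): x=24607/19845 (≈1.2400) theta=446/19845 (≈0.0225)
|theta_initial|=0.0000 |theta_final|=446/19845 (≈0.0225) -> increased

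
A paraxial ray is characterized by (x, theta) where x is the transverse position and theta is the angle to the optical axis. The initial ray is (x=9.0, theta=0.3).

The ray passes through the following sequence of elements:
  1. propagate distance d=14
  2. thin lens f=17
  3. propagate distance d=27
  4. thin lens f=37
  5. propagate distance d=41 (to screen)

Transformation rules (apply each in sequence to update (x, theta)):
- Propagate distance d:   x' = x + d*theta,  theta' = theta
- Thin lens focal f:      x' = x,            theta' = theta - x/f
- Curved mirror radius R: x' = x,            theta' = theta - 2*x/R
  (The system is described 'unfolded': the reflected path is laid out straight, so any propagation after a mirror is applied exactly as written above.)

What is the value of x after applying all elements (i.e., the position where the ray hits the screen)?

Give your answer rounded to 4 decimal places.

Initial: x=9.0000 theta=0.3000
After 1 (propagate distance d=14): x=13.2000 theta=0.3000
After 2 (thin lens f=17): x=13.2000 theta=-81/170 (≈-0.4765)
After 3 (propagate distance d=27): x=57/170 (≈0.3353) theta=-81/170 (≈-0.4765)
After 4 (thin lens f=37): x=57/170 (≈0.3353) theta=-1527/3145 (≈-0.4855)
After 5 (propagate distance d=41 (to screen)): x=-24621/1258 (≈-19.5715) theta=-1527/3145 (≈-0.4855)
Rounded to 4 decimal places: x = -19.5715

Answer: -19.5715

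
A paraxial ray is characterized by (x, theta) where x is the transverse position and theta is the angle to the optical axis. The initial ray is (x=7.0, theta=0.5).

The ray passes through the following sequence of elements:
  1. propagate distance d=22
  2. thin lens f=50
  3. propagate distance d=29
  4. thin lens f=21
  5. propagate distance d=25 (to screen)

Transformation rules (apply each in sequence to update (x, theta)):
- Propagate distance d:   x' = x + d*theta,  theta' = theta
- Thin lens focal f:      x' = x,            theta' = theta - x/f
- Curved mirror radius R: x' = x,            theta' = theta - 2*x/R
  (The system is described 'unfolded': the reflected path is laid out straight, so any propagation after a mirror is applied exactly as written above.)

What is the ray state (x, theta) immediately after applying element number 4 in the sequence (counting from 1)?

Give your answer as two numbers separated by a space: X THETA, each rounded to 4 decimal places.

Answer: 22.0600 -0.9105

Derivation:
Initial: x=7.0000 theta=0.5000
After 1 (propagate distance d=22): x=18.0000 theta=0.5000
After 2 (thin lens f=50): x=18.0000 theta=0.1400
After 3 (propagate distance d=29): x=22.0600 theta=0.1400
After 4 (thin lens f=21): x=22.0600 theta=-478/525 (≈-0.9105)
Rounded to 4 decimal places: x = 22.0600, theta = -0.9105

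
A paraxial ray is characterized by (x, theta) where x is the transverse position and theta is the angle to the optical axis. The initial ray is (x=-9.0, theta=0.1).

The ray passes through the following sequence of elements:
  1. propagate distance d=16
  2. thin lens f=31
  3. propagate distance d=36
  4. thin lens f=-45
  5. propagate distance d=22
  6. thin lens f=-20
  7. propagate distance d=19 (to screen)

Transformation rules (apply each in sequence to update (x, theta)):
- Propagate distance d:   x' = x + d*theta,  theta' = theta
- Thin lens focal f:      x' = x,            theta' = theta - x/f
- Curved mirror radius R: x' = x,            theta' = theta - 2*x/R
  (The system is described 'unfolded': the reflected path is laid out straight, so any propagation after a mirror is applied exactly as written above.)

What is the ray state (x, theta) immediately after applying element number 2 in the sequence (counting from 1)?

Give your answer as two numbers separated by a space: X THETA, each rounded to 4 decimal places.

Initial: x=-9.0000 theta=0.1000
After 1 (propagate distance d=16): x=-7.4000 theta=0.1000
After 2 (thin lens f=31): x=-7.4000 theta=21/62 (≈0.3387)
Rounded to 4 decimal places: x = -7.4000, theta = 0.3387

Answer: -7.4000 0.3387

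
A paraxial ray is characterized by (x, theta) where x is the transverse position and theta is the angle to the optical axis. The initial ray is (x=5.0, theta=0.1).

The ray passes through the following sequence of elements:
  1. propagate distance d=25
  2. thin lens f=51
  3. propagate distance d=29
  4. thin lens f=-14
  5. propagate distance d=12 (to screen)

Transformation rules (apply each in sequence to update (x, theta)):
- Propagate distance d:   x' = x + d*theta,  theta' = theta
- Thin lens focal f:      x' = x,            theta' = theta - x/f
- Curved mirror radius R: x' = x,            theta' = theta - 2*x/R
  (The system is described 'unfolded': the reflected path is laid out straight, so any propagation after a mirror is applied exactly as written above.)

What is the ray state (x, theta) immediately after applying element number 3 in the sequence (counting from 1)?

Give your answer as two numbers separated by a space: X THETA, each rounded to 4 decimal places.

Initial: x=5.0000 theta=0.1000
After 1 (propagate distance d=25): x=7.5000 theta=0.1000
After 2 (thin lens f=51): x=7.5000 theta=-4/85 (≈-0.0471)
After 3 (propagate distance d=29): x=1043/170 (≈6.1353) theta=-4/85 (≈-0.0471)
Rounded to 4 decimal places: x = 6.1353, theta = -0.0471

Answer: 6.1353 -0.0471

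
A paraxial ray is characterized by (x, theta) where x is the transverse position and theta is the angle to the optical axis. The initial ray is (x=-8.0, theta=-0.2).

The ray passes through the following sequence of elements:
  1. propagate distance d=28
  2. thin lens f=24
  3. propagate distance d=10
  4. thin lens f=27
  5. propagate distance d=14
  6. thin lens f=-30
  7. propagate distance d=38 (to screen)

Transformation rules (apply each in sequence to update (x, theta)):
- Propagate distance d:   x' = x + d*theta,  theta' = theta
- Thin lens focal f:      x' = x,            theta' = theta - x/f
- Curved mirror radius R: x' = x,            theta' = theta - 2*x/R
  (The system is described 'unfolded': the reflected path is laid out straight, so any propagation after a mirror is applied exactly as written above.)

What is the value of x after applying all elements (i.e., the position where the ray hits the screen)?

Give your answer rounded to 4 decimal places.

Initial: x=-8.0000 theta=-0.2000
After 1 (propagate distance d=28): x=-13.6000 theta=-0.2000
After 2 (thin lens f=24): x=-13.6000 theta=11/30 (≈0.3667)
After 3 (propagate distance d=10): x=-149/15 (≈-9.9333) theta=11/30 (≈0.3667)
After 4 (thin lens f=27): x=-149/15 (≈-9.9333) theta=119/162 (≈0.7346)
After 5 (propagate distance d=14): x=142/405 (≈0.3506) theta=119/162 (≈0.7346)
After 6 (thin lens f=-30): x=142/405 (≈0.3506) theta=9067/12150 (≈0.7463)
After 7 (propagate distance d=38 (to screen)): x=174403/6075 (≈28.7083) theta=9067/12150 (≈0.7463)
Rounded to 4 decimal places: x = 28.7083

Answer: 28.7083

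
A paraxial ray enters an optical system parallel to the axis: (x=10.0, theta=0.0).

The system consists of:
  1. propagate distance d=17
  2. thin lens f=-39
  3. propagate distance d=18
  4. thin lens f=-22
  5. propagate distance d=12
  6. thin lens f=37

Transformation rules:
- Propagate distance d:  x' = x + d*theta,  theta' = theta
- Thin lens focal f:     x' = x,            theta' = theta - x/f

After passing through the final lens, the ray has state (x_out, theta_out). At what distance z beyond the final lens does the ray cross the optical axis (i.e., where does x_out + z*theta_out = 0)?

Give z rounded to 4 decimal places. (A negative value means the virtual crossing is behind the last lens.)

Initial: x=10.0000 theta=0.0000
After 1 (propagate distance d=17): x=10.0000 theta=0.0000
After 2 (thin lens f=-39): x=10.0000 theta=10/39 (≈0.2564)
After 3 (propagate distance d=18): x=190/13 (≈14.6154) theta=10/39 (≈0.2564)
After 4 (thin lens f=-22): x=190/13 (≈14.6154) theta=395/429 (≈0.9207)
After 5 (propagate distance d=12): x=3670/143 (≈25.6643) theta=395/429 (≈0.9207)
After 6 (thin lens f=37): x=3670/143 (≈25.6643) theta=3605/15873 (≈0.2271)
z_focus = -x_out/theta_out = -(3670/143)/(3605/15873) = -81474/721 ≈ -113.0014
Rounded to 4 decimal places: z = -113.0014

Answer: -113.0014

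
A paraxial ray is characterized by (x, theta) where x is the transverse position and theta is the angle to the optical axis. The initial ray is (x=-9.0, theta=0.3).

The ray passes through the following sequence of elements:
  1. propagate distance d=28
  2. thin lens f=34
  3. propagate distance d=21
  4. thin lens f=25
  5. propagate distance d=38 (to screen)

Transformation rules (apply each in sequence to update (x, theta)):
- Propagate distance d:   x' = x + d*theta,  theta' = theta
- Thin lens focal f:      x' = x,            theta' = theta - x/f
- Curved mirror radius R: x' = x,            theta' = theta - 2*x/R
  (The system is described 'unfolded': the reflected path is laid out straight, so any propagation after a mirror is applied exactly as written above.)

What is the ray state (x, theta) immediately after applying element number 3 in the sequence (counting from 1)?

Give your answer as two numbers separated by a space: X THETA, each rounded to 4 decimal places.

Answer: 6.0706 0.3176

Derivation:
Initial: x=-9.0000 theta=0.3000
After 1 (propagate distance d=28): x=-0.6000 theta=0.3000
After 2 (thin lens f=34): x=-0.6000 theta=27/85 (≈0.3176)
After 3 (propagate distance d=21): x=516/85 (≈6.0706) theta=27/85 (≈0.3176)
Rounded to 4 decimal places: x = 6.0706, theta = 0.3176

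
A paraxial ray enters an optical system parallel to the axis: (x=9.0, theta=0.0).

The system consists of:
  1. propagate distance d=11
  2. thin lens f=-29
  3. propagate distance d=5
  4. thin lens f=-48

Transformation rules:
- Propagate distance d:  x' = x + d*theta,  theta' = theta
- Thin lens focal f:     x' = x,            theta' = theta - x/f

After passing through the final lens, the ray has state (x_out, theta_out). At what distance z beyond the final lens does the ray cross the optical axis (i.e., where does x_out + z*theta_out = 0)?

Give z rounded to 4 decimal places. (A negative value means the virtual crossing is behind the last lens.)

Initial: x=9.0000 theta=0.0000
After 1 (propagate distance d=11): x=9.0000 theta=0.0000
After 2 (thin lens f=-29): x=9.0000 theta=9/29 (≈0.3103)
After 3 (propagate distance d=5): x=306/29 (≈10.5517) theta=9/29 (≈0.3103)
After 4 (thin lens f=-48): x=306/29 (≈10.5517) theta=123/232 (≈0.5302)
z_focus = -x_out/theta_out = -(306/29)/(123/232) = -816/41 ≈ -19.9024
Rounded to 4 decimal places: z = -19.9024

Answer: -19.9024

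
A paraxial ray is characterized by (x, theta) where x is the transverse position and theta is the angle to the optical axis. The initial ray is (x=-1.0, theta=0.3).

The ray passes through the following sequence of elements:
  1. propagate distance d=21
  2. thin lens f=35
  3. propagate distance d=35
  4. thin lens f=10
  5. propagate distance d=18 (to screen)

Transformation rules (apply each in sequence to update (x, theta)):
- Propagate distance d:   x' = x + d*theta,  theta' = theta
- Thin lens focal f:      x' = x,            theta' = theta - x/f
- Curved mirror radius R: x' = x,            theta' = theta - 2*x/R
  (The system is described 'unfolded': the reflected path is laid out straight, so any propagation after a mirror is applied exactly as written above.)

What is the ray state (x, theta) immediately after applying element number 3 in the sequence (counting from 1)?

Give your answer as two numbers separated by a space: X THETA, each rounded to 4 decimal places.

Answer: 10.5000 0.1486

Derivation:
Initial: x=-1.0000 theta=0.3000
After 1 (propagate distance d=21): x=5.3000 theta=0.3000
After 2 (thin lens f=35): x=5.3000 theta=26/175 (≈0.1486)
After 3 (propagate distance d=35): x=10.5000 theta=26/175 (≈0.1486)
Rounded to 4 decimal places: x = 10.5000, theta = 0.1486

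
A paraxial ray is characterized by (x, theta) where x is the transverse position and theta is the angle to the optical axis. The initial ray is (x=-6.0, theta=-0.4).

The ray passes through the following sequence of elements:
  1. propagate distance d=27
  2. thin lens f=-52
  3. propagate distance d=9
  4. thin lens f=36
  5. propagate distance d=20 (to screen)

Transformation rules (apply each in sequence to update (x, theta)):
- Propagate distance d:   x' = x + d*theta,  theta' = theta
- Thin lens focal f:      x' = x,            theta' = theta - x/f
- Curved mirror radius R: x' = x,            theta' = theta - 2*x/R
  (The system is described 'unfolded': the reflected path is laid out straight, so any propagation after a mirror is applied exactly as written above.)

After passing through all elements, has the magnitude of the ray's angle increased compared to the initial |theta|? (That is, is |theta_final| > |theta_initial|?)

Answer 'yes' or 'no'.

Initial: x=-6.0000 theta=-0.4000
After 1 (propagate distance d=27): x=-16.8000 theta=-0.4000
After 2 (thin lens f=-52): x=-16.8000 theta=-47/65 (≈-0.7231)
After 3 (propagate distance d=9): x=-303/13 (≈-23.3077) theta=-47/65 (≈-0.7231)
After 4 (thin lens f=36): x=-303/13 (≈-23.3077) theta=-59/780 (≈-0.0756)
After 5 (propagate distance d=20 (to screen)): x=-968/39 (≈-24.8205) theta=-59/780 (≈-0.0756)
|theta_initial|=0.4000 |theta_final|=59/780 (≈0.0756) -> not increased

Answer: no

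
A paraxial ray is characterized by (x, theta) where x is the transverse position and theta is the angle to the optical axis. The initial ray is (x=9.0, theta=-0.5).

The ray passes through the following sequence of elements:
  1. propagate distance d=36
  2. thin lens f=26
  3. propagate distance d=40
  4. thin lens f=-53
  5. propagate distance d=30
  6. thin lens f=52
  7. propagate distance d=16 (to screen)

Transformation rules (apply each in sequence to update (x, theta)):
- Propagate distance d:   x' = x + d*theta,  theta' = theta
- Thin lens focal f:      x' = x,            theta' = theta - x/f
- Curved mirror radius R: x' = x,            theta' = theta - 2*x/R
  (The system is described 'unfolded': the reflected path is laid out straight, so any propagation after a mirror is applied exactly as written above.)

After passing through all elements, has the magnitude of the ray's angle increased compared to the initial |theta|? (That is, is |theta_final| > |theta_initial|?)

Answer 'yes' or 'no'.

Answer: no

Derivation:
Initial: x=9.0000 theta=-0.5000
After 1 (propagate distance d=36): x=-9.0000 theta=-0.5000
After 2 (thin lens f=26): x=-9.0000 theta=-2/13 (≈-0.1538)
After 3 (propagate distance d=40): x=-197/13 (≈-15.1538) theta=-2/13 (≈-0.1538)
After 4 (thin lens f=-53): x=-197/13 (≈-15.1538) theta=-303/689 (≈-0.4398)
After 5 (propagate distance d=30): x=-19531/689 (≈-28.3469) theta=-303/689 (≈-0.4398)
After 6 (thin lens f=52): x=-19531/689 (≈-28.3469) theta=3775/35828 (≈0.1054)
After 7 (propagate distance d=16 (to screen)): x=-238803/8957 (≈-26.6610) theta=3775/35828 (≈0.1054)
|theta_initial|=0.5000 |theta_final|=3775/35828 (≈0.1054) -> not increased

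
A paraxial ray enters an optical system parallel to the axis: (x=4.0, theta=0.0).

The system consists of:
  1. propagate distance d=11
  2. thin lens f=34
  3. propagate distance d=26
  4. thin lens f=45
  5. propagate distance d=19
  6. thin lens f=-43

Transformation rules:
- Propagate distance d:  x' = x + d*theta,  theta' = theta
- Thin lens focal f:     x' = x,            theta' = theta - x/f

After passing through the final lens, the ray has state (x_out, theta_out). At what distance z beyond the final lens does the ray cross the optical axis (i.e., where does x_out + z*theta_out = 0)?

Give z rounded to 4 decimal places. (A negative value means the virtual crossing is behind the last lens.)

Initial: x=4.0000 theta=0.0000
After 1 (propagate distance d=11): x=4.0000 theta=0.0000
After 2 (thin lens f=34): x=4.0000 theta=-2/17 (≈-0.1176)
After 3 (propagate distance d=26): x=16/17 (≈0.9412) theta=-2/17 (≈-0.1176)
After 4 (thin lens f=45): x=16/17 (≈0.9412) theta=-106/765 (≈-0.1386)
After 5 (propagate distance d=19): x=-1294/765 (≈-1.6915) theta=-106/765 (≈-0.1386)
After 6 (thin lens f=-43): x=-1294/765 (≈-1.6915) theta=-5852/32895 (≈-0.1779)
z_focus = -x_out/theta_out = -(-1294/765)/(-5852/32895) = -27821/2926 ≈ -9.5082
Rounded to 4 decimal places: z = -9.5082

Answer: -9.5082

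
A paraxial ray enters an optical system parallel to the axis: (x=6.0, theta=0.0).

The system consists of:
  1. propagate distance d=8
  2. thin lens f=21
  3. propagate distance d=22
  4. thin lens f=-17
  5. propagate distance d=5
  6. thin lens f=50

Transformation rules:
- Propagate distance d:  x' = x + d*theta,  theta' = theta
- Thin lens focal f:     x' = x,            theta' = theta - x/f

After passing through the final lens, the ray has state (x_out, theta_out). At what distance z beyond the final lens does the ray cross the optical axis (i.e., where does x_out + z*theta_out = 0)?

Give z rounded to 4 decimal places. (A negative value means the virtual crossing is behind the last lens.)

Answer: -6.7465

Derivation:
Initial: x=6.0000 theta=0.0000
After 1 (propagate distance d=8): x=6.0000 theta=0.0000
After 2 (thin lens f=21): x=6.0000 theta=-2/7 (≈-0.2857)
After 3 (propagate distance d=22): x=-2/7 (≈-0.2857) theta=-2/7 (≈-0.2857)
After 4 (thin lens f=-17): x=-2/7 (≈-0.2857) theta=-36/119 (≈-0.3025)
After 5 (propagate distance d=5): x=-214/119 (≈-1.7983) theta=-36/119 (≈-0.3025)
After 6 (thin lens f=50): x=-214/119 (≈-1.7983) theta=-793/2975 (≈-0.2666)
z_focus = -x_out/theta_out = -(-214/119)/(-793/2975) = -5350/793 ≈ -6.7465
Rounded to 4 decimal places: z = -6.7465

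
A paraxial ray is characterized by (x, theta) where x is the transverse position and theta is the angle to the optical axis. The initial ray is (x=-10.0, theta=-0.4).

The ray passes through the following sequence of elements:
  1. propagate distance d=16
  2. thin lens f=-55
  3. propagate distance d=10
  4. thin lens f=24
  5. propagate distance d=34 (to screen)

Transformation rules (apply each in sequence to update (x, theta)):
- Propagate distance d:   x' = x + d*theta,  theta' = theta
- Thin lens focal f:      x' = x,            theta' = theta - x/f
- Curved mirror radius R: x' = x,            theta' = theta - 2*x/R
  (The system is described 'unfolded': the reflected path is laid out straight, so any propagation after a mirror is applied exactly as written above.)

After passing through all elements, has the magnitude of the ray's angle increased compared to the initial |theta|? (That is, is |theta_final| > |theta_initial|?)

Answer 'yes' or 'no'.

Answer: no

Derivation:
Initial: x=-10.0000 theta=-0.4000
After 1 (propagate distance d=16): x=-16.4000 theta=-0.4000
After 2 (thin lens f=-55): x=-16.4000 theta=-192/275 (≈-0.6982)
After 3 (propagate distance d=10): x=-1286/55 (≈-23.3818) theta=-192/275 (≈-0.6982)
After 4 (thin lens f=24): x=-1286/55 (≈-23.3818) theta=911/3300 (≈0.2761)
After 5 (propagate distance d=34 (to screen)): x=-23093/1650 (≈-13.9958) theta=911/3300 (≈0.2761)
|theta_initial|=0.4000 |theta_final|=911/3300 (≈0.2761) -> not increased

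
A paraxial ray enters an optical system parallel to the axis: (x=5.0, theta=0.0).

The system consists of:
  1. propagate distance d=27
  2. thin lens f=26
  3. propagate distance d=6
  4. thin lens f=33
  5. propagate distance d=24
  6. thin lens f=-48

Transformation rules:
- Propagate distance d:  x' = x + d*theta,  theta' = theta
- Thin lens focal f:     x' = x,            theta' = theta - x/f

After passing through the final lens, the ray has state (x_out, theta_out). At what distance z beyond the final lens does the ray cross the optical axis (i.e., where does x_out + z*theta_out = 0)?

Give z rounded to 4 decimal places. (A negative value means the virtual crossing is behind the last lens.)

Initial: x=5.0000 theta=0.0000
After 1 (propagate distance d=27): x=5.0000 theta=0.0000
After 2 (thin lens f=26): x=5.0000 theta=-5/26 (≈-0.1923)
After 3 (propagate distance d=6): x=50/13 (≈3.8462) theta=-5/26 (≈-0.1923)
After 4 (thin lens f=33): x=50/13 (≈3.8462) theta=-265/858 (≈-0.3089)
After 5 (propagate distance d=24): x=-510/143 (≈-3.5664) theta=-265/858 (≈-0.3089)
After 6 (thin lens f=-48): x=-510/143 (≈-3.5664) theta=-1315/3432 (≈-0.3832)
z_focus = -x_out/theta_out = -(-510/143)/(-1315/3432) = -2448/263 ≈ -9.3080
Rounded to 4 decimal places: z = -9.3080

Answer: -9.3080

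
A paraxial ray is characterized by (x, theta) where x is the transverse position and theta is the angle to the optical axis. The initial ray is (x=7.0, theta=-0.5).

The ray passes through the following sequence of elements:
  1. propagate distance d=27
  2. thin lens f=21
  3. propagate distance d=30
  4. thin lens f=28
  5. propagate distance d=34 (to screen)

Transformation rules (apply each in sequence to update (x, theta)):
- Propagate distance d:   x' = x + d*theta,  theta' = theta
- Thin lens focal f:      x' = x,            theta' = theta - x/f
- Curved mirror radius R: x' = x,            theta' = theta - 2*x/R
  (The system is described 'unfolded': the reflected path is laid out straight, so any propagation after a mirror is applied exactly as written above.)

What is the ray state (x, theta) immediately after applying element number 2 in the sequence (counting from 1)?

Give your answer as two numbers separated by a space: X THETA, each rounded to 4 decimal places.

Answer: -6.5000 -0.1905

Derivation:
Initial: x=7.0000 theta=-0.5000
After 1 (propagate distance d=27): x=-6.5000 theta=-0.5000
After 2 (thin lens f=21): x=-6.5000 theta=-4/21 (≈-0.1905)
Rounded to 4 decimal places: x = -6.5000, theta = -0.1905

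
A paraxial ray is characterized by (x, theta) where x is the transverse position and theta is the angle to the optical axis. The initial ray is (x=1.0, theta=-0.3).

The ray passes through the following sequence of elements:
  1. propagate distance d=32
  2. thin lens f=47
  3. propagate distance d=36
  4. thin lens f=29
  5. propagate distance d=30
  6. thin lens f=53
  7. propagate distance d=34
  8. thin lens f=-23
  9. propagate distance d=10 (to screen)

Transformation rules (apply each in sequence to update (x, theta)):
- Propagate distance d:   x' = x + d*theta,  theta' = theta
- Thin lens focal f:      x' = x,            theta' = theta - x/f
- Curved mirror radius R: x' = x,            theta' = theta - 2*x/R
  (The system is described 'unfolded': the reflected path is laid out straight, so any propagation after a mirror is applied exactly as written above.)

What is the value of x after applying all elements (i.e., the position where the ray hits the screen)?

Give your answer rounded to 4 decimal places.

Initial: x=1.0000 theta=-0.3000
After 1 (propagate distance d=32): x=-8.6000 theta=-0.3000
After 2 (thin lens f=47): x=-8.6000 theta=-11/94 (≈-0.1170)
After 3 (propagate distance d=36): x=-3011/235 (≈-12.8128) theta=-11/94 (≈-0.1170)
After 4 (thin lens f=29): x=-3011/235 (≈-12.8128) theta=4427/13630 (≈0.3248)
After 5 (propagate distance d=30): x=-20914/6815 (≈-3.0688) theta=4427/13630 (≈0.3248)
After 6 (thin lens f=53): x=-20914/6815 (≈-3.0688) theta=276459/722390 (≈0.3827)
After 7 (propagate distance d=34): x=3591361/361195 (≈9.9430) theta=276459/722390 (≈0.3827)
After 8 (thin lens f=-23): x=3591361/361195 (≈9.9430) theta=13541279/16614970 (≈0.8150)
After 9 (propagate distance d=10 (to screen)): x=150307698/8307485 (≈18.0930) theta=13541279/16614970 (≈0.8150)
Rounded to 4 decimal places: x = 18.0930

Answer: 18.0930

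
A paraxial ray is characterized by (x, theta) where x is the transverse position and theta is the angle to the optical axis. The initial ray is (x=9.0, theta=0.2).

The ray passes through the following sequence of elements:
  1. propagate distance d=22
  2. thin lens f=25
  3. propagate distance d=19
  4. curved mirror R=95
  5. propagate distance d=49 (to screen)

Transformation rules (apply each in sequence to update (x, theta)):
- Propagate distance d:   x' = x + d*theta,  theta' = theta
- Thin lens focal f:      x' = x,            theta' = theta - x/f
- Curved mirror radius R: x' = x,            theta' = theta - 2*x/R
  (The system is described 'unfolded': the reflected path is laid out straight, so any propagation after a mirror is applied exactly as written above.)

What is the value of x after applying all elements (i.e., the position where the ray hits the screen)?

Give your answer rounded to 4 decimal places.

Initial: x=9.0000 theta=0.2000
After 1 (propagate distance d=22): x=13.4000 theta=0.2000
After 2 (thin lens f=25): x=13.4000 theta=-0.3360
After 3 (propagate distance d=19): x=7.0160 theta=-0.3360
After 4 (curved mirror R=95): x=7.0160 theta=-5744/11875 (≈-0.4837)
After 5 (propagate distance d=49 (to screen)): x=-198141/11875 (≈-16.6856) theta=-5744/11875 (≈-0.4837)
Rounded to 4 decimal places: x = -16.6856

Answer: -16.6856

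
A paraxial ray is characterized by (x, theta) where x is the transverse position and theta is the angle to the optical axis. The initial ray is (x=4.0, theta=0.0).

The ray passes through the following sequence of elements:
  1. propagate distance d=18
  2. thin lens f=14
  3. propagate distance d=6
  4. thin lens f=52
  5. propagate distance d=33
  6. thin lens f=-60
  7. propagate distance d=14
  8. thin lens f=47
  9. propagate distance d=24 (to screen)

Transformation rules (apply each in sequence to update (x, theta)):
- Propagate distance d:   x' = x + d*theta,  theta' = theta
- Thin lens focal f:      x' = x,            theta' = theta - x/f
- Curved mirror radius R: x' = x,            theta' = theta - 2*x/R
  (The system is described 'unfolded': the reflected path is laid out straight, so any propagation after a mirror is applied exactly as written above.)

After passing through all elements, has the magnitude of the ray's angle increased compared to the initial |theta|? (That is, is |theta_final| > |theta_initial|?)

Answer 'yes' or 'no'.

Answer: yes

Derivation:
Initial: x=4.0000 theta=0.0000
After 1 (propagate distance d=18): x=4.0000 theta=0.0000
After 2 (thin lens f=14): x=4.0000 theta=-2/7 (≈-0.2857)
After 3 (propagate distance d=6): x=16/7 (≈2.2857) theta=-2/7 (≈-0.2857)
After 4 (thin lens f=52): x=16/7 (≈2.2857) theta=-30/91 (≈-0.3297)
After 5 (propagate distance d=33): x=-782/91 (≈-8.5934) theta=-30/91 (≈-0.3297)
After 6 (thin lens f=-60): x=-782/91 (≈-8.5934) theta=-1291/2730 (≈-0.4729)
After 7 (propagate distance d=14): x=-20767/1365 (≈-15.2139) theta=-1291/2730 (≈-0.4729)
After 8 (thin lens f=47): x=-20767/1365 (≈-15.2139) theta=-6381/42770 (≈-0.1492)
After 9 (propagate distance d=24 (to screen)): x=-241153/12831 (≈-18.7946) theta=-6381/42770 (≈-0.1492)
|theta_initial|=0.0000 |theta_final|=6381/42770 (≈0.1492) -> increased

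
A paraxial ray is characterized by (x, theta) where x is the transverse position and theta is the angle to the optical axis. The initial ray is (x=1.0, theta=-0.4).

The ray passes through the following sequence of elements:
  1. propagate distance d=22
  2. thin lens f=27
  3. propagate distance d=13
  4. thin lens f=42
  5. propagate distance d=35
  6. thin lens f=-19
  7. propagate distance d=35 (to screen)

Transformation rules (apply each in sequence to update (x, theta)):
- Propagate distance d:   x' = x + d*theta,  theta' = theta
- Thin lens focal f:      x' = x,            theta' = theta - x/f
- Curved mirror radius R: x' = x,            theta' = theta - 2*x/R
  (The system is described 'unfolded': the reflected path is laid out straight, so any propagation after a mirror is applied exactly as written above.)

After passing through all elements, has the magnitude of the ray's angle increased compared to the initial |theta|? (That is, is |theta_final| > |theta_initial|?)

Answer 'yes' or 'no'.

Initial: x=1.0000 theta=-0.4000
After 1 (propagate distance d=22): x=-7.8000 theta=-0.4000
After 2 (thin lens f=27): x=-7.8000 theta=-1/9 (≈-0.1111)
After 3 (propagate distance d=13): x=-416/45 (≈-9.2444) theta=-1/9 (≈-0.1111)
After 4 (thin lens f=42): x=-416/45 (≈-9.2444) theta=103/945 (≈0.1090)
After 5 (propagate distance d=35): x=-733/135 (≈-5.4296) theta=103/945 (≈0.1090)
After 6 (thin lens f=-19): x=-733/135 (≈-5.4296) theta=-1058/5985 (≈-0.1768)
After 7 (propagate distance d=35 (to screen)): x=-29797/2565 (≈-11.6168) theta=-1058/5985 (≈-0.1768)
|theta_initial|=0.4000 |theta_final|=1058/5985 (≈0.1768) -> not increased

Answer: no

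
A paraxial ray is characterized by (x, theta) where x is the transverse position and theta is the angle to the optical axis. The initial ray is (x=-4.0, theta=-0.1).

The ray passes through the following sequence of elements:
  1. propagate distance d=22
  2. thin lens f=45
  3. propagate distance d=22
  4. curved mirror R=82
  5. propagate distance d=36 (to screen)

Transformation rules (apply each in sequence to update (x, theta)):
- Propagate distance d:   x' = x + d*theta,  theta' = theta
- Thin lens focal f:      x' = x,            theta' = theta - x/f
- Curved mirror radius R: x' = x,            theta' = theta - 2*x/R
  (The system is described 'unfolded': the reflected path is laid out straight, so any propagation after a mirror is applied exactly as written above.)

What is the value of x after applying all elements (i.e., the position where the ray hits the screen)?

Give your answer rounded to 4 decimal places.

Initial: x=-4.0000 theta=-0.1000
After 1 (propagate distance d=22): x=-6.2000 theta=-0.1000
After 2 (thin lens f=45): x=-6.2000 theta=17/450 (≈0.0378)
After 3 (propagate distance d=22): x=-1208/225 (≈-5.3689) theta=17/450 (≈0.0378)
After 4 (curved mirror R=82): x=-1208/225 (≈-5.3689) theta=3113/18450 (≈0.1687)
After 5 (propagate distance d=36 (to screen)): x=6506/9225 (≈0.7053) theta=3113/18450 (≈0.1687)
Rounded to 4 decimal places: x = 0.7053

Answer: 0.7053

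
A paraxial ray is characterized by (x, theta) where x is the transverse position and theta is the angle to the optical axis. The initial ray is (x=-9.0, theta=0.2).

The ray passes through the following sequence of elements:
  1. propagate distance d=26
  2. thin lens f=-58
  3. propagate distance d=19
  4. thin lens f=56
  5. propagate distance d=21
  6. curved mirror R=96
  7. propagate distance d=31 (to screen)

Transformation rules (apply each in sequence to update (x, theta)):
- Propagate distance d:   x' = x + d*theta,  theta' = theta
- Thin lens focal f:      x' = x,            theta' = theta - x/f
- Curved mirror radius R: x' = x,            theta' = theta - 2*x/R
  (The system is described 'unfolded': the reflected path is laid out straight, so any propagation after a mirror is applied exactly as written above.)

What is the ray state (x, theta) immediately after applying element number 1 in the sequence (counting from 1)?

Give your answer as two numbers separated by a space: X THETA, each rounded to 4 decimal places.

Initial: x=-9.0000 theta=0.2000
After 1 (propagate distance d=26): x=-3.8000 theta=0.2000
Rounded to 4 decimal places: x = -3.8000, theta = 0.2000

Answer: -3.8000 0.2000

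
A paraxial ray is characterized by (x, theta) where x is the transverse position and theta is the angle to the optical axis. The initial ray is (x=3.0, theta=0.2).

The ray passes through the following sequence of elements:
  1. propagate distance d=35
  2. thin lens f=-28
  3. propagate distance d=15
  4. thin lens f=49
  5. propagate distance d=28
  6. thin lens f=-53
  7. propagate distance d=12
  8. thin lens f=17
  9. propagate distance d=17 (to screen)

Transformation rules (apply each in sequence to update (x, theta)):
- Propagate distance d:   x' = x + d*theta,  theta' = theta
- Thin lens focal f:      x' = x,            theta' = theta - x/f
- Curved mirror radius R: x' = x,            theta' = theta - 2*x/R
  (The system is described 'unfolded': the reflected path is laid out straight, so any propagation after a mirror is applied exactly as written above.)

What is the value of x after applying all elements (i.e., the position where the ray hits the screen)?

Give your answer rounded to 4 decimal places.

Initial: x=3.0000 theta=0.2000
After 1 (propagate distance d=35): x=10.0000 theta=0.2000
After 2 (thin lens f=-28): x=10.0000 theta=39/70 (≈0.5571)
After 3 (propagate distance d=15): x=257/14 (≈18.3571) theta=39/70 (≈0.5571)
After 4 (thin lens f=49): x=257/14 (≈18.3571) theta=313/1715 (≈0.1825)
After 5 (propagate distance d=28): x=11499/490 (≈23.4673) theta=313/1715 (≈0.1825)
After 6 (thin lens f=-53): x=11499/490 (≈23.4673) theta=113671/181790 (≈0.6253)
After 7 (propagate distance d=12): x=5630181/181790 (≈30.9708) theta=113671/181790 (≈0.6253)
After 8 (thin lens f=17): x=5630181/181790 (≈30.9708) theta=-1848887/1545215 (≈-1.1965)
After 9 (propagate distance d=17 (to screen)): x=1932407/181790 (≈10.6299) theta=-1848887/1545215 (≈-1.1965)
Rounded to 4 decimal places: x = 10.6299

Answer: 10.6299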